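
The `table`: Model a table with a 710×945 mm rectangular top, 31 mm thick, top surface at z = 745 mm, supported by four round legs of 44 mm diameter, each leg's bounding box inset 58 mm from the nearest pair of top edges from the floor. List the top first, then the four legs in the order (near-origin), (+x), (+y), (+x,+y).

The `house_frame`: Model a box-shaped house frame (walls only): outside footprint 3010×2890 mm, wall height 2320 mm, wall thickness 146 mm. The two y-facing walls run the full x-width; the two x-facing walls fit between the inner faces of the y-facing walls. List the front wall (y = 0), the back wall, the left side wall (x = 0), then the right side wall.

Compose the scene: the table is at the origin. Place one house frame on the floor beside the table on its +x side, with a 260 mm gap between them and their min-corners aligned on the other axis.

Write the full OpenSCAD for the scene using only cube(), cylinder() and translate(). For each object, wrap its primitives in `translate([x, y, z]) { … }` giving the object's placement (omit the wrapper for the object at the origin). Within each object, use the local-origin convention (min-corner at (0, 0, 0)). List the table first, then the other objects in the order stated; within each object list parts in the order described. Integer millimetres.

translate([0, 0, 714]) cube([710, 945, 31]);
translate([80, 80, 0]) cylinder(h = 714, r = 22);
translate([630, 80, 0]) cylinder(h = 714, r = 22);
translate([80, 865, 0]) cylinder(h = 714, r = 22);
translate([630, 865, 0]) cylinder(h = 714, r = 22);
translate([970, 0, 0]) {
  cube([3010, 146, 2320]);
  translate([0, 2744, 0]) cube([3010, 146, 2320]);
  translate([0, 146, 0]) cube([146, 2598, 2320]);
  translate([2864, 146, 0]) cube([146, 2598, 2320]);
}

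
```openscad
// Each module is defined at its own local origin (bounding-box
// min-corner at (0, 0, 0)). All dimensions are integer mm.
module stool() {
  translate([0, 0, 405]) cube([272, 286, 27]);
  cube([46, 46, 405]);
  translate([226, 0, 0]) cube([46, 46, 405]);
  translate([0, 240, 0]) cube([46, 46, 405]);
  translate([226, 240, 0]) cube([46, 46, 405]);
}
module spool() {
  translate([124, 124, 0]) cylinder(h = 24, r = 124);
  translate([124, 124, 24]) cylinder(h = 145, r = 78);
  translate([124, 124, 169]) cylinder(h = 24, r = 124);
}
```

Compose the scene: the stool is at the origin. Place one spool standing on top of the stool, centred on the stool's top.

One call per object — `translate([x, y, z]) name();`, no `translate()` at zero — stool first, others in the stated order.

stool();
translate([12, 19, 432]) spool();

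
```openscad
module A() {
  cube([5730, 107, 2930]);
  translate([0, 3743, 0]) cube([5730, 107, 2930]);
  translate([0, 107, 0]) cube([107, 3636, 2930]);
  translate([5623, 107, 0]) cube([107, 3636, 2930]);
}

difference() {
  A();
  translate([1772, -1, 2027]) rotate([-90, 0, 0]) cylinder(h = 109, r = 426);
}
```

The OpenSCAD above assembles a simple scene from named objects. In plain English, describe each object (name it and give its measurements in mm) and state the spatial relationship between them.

A is a box-shaped house frame (walls only): outside footprint 5730×3850 mm, wall height 2930 mm, wall thickness 107 mm. The two y-facing walls run the full x-width; the two x-facing walls fit between the inner faces of the y-facing walls.

The house frame has a circular hole of radius 426 mm through its front wall, centred at (x = 1772, z = 2027).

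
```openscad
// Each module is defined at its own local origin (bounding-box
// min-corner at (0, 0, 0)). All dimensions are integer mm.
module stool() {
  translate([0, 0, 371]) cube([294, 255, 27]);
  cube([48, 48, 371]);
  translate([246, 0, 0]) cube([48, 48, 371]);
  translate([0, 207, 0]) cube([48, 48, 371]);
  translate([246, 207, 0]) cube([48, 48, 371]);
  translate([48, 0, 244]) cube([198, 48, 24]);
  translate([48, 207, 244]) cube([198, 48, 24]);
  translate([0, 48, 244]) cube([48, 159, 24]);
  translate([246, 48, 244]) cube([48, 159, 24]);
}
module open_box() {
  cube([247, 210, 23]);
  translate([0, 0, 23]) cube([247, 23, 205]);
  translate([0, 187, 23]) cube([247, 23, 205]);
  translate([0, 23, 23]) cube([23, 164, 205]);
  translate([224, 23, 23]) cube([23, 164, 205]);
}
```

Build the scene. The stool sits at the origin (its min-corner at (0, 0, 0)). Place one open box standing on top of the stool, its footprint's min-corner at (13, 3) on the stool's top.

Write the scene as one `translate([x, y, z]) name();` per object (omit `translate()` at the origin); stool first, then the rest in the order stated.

stool();
translate([13, 3, 398]) open_box();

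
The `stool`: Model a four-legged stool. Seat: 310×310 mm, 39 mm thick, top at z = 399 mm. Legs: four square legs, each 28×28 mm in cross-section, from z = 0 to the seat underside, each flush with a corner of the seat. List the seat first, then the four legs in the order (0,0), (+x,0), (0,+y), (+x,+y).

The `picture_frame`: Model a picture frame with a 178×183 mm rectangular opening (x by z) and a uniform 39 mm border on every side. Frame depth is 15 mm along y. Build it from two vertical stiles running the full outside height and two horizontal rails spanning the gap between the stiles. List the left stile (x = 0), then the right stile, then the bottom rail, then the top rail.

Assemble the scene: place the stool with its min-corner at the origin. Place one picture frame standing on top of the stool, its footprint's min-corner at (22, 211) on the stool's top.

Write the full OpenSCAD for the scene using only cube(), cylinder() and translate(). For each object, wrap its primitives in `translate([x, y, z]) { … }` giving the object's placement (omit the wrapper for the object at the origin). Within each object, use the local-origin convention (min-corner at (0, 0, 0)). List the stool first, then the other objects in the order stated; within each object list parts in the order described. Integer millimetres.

translate([0, 0, 360]) cube([310, 310, 39]);
cube([28, 28, 360]);
translate([282, 0, 0]) cube([28, 28, 360]);
translate([0, 282, 0]) cube([28, 28, 360]);
translate([282, 282, 0]) cube([28, 28, 360]);
translate([22, 211, 399]) {
  cube([39, 15, 261]);
  translate([217, 0, 0]) cube([39, 15, 261]);
  translate([39, 0, 0]) cube([178, 15, 39]);
  translate([39, 0, 222]) cube([178, 15, 39]);
}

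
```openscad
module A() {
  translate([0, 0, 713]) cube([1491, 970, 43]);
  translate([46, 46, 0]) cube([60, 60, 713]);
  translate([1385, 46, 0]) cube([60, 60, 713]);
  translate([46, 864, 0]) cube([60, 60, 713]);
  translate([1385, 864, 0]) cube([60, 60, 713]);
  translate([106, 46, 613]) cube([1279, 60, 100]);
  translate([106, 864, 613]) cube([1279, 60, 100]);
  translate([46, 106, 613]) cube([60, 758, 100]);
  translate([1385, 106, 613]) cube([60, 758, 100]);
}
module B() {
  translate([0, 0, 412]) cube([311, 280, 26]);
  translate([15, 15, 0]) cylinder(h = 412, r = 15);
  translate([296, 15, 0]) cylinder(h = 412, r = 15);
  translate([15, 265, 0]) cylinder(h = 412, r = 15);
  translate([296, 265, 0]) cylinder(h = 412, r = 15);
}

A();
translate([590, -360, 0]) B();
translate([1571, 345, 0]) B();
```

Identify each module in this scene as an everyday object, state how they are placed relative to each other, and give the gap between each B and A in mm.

Each stool's nearest face is 80 mm from the table's bounding box.

A is a table. B is a stool. Two stools sit around the table at the −y, +x sides. The gap between each stool and the table is 80 mm.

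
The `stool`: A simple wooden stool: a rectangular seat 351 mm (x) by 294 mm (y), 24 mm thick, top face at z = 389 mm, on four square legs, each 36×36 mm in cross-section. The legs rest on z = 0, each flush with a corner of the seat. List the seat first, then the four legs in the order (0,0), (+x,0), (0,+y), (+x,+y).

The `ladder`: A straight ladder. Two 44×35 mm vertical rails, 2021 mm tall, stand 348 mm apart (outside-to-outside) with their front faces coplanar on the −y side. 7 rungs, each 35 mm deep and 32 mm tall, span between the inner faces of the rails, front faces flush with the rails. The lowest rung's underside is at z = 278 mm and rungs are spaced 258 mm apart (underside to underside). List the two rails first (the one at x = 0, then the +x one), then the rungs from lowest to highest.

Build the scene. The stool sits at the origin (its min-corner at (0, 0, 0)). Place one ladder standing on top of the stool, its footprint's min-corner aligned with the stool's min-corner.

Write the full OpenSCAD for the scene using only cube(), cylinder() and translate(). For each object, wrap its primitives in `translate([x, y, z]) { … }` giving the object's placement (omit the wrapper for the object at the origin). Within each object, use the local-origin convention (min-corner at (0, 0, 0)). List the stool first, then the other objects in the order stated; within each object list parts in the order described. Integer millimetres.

translate([0, 0, 365]) cube([351, 294, 24]);
cube([36, 36, 365]);
translate([315, 0, 0]) cube([36, 36, 365]);
translate([0, 258, 0]) cube([36, 36, 365]);
translate([315, 258, 0]) cube([36, 36, 365]);
translate([0, 0, 389]) {
  cube([44, 35, 2021]);
  translate([304, 0, 0]) cube([44, 35, 2021]);
  translate([44, 0, 278]) cube([260, 35, 32]);
  translate([44, 0, 536]) cube([260, 35, 32]);
  translate([44, 0, 794]) cube([260, 35, 32]);
  translate([44, 0, 1052]) cube([260, 35, 32]);
  translate([44, 0, 1310]) cube([260, 35, 32]);
  translate([44, 0, 1568]) cube([260, 35, 32]);
  translate([44, 0, 1826]) cube([260, 35, 32]);
}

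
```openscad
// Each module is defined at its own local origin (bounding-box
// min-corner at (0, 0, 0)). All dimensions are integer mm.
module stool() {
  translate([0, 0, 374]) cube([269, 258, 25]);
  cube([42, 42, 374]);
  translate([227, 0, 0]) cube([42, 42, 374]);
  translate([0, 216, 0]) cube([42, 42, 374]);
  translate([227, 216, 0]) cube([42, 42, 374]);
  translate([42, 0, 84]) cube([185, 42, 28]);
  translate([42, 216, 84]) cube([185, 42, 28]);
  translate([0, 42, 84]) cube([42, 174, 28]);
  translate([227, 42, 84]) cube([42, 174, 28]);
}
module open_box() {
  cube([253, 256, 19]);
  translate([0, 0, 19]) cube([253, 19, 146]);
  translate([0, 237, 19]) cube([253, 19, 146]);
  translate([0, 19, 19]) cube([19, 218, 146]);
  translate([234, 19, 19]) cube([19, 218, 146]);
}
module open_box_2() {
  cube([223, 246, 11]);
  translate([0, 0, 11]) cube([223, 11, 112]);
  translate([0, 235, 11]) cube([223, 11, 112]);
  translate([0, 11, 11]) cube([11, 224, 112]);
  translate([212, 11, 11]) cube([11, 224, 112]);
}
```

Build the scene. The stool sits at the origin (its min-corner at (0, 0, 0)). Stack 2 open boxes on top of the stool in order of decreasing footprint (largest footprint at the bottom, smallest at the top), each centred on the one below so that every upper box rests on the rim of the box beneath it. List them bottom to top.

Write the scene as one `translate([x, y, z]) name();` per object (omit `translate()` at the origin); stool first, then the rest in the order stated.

stool();
translate([8, 1, 399]) open_box();
translate([23, 6, 564]) open_box_2();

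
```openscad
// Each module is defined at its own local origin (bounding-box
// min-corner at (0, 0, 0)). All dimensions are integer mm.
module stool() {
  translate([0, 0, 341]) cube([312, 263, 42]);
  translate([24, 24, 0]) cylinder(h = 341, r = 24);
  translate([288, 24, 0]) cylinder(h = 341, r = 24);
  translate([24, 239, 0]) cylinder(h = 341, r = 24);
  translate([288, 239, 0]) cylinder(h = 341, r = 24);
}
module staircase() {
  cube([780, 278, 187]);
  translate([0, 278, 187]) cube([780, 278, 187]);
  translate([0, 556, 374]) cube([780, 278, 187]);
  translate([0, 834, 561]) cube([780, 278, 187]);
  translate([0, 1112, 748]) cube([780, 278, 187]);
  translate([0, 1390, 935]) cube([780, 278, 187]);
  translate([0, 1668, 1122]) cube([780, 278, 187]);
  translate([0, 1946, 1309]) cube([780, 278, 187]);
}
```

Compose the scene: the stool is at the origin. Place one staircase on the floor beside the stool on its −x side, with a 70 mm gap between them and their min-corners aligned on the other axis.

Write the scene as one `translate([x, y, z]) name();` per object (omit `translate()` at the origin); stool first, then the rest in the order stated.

stool();
translate([-850, 0, 0]) staircase();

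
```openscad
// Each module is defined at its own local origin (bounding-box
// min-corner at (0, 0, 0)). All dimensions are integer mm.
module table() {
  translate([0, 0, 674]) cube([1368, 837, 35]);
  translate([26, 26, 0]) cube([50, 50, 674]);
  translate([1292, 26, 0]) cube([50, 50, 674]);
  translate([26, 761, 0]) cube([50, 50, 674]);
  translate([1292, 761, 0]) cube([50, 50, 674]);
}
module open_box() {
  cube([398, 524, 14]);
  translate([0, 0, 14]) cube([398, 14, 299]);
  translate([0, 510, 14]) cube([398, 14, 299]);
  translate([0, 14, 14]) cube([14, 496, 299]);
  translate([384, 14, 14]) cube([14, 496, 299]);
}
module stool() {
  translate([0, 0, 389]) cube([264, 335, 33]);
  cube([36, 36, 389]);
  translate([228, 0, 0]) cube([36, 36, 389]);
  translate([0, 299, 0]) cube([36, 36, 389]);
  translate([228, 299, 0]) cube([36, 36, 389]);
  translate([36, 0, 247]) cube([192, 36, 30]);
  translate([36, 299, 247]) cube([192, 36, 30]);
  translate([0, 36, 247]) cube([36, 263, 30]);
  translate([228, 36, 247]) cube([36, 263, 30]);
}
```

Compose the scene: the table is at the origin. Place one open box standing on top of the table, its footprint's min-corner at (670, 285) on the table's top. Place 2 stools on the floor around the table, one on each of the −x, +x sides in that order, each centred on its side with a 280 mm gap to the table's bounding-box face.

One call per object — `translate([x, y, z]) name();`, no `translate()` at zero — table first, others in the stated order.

table();
translate([670, 285, 709]) open_box();
translate([-544, 251, 0]) stool();
translate([1648, 251, 0]) stool();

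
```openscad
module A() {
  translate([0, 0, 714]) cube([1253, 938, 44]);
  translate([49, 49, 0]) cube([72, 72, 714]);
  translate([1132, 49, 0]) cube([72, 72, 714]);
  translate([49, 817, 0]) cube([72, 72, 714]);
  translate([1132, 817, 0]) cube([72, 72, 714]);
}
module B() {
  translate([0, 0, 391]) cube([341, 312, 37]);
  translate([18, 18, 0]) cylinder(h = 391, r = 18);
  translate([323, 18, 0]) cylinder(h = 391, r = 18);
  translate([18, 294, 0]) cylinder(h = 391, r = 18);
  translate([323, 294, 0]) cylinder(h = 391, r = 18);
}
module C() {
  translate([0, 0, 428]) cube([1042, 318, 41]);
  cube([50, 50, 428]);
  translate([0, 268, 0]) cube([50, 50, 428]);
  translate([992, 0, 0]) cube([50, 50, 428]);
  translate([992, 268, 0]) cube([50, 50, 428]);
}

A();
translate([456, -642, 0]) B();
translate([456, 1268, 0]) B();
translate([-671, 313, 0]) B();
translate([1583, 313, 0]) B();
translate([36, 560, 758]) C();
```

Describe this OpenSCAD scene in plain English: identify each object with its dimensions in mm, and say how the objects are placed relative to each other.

A is a rectangular dining table. The top is 1253×938×44 mm with its upper surface at z = 758 mm. It stands on four 72×72 mm square legs, each inset 49 mm from the nearest pair of top edges, running from the floor to the underside of the top.

B is a four-legged stool. The seat is a 341×312×37 mm slab whose top surface is at z = 428 mm; four round legs, each 36 mm in diameter, run from the floor (z = 0) to the underside of the seat, each leg's axis is inset half a diameter from the nearest pair of seat edges (so the leg's bounding box is flush with the corner).

C is a bench: a 1042×318 mm seat slab, 41 mm thick, top at z = 469 mm, on four 50×50 mm square legs flush with the seat corners and standing on z = 0.

Four stools sit around the table at the −y, +y, −x, +x sides. The bench is on top of the table.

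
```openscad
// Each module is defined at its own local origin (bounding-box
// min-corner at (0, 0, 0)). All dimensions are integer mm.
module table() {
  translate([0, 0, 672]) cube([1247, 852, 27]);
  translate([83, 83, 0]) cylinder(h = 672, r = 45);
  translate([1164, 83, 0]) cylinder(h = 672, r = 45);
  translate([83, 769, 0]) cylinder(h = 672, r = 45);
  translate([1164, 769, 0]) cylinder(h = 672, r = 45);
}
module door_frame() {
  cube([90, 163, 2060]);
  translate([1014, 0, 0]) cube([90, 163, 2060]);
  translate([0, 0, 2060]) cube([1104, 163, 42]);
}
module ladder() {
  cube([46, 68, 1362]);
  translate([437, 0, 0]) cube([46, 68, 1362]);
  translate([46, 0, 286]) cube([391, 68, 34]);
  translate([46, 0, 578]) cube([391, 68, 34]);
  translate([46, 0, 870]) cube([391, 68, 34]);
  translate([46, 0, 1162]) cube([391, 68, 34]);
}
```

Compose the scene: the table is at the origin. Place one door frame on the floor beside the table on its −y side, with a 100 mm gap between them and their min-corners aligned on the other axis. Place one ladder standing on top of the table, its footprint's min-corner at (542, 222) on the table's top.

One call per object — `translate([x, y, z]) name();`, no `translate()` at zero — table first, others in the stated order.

table();
translate([0, -263, 0]) door_frame();
translate([542, 222, 699]) ladder();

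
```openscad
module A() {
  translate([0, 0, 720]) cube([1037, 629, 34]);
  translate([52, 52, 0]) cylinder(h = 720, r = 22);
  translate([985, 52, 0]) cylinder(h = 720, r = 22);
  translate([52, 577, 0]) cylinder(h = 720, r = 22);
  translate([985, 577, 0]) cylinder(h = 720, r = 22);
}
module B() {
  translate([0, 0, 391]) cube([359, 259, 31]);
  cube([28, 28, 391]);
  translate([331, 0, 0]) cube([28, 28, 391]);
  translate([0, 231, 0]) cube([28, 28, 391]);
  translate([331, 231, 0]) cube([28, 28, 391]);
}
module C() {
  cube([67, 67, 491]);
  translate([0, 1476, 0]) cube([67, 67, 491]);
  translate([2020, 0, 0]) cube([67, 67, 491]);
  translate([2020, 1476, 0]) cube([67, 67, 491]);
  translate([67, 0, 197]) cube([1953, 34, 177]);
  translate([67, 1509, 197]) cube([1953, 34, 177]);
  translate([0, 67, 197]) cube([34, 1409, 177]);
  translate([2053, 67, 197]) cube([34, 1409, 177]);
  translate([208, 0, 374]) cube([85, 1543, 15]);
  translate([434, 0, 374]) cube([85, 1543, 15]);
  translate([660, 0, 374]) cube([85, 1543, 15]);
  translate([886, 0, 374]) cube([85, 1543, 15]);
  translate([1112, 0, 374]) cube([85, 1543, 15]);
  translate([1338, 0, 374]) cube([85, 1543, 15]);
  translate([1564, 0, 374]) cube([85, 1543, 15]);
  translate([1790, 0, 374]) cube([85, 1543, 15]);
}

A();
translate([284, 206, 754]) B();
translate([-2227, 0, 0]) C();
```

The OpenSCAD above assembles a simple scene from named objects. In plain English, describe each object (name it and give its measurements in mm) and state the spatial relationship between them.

A is a table: top 1037 mm (x) × 629 mm (y), 34 mm thick, upper face at z = 754 mm, on four round legs of 44 mm diameter, each leg's bounding box inset 30 mm from the nearest pair of top edges, running from z = 0 to the bottom of the top.

B is a four-legged stool. The seat is 359×259 mm, 31 mm thick, top at z = 422 mm. It stands on four square legs, each 28×28 mm in cross-section, from z = 0 to the seat underside, each flush with a corner of the seat.

C is a bed frame 2087 mm long (x) by 1543 mm wide (y). Four 67×67 mm corner posts, 491 mm tall, at the corners of the footprint. Four rails of 34 mm thickness and 177 mm height run between adjacent posts with their undersides at z = 197 mm, their outer faces flush with the outside of the frame (the two x-running rails run between the posts' inner faces; the two y-running rails run between the posts' inner faces). 8 slats, each 85 mm wide (x) and 15 mm thick, lie across the top of the two x-running rails, running the full 1543 mm width of the frame in y; the slats are evenly spaced along x between the inner faces of the end posts with equal gaps (rounded down to the nearest mm) at the −x end and between each pair — any rounding remainder accumulates at the +x end.

The stool is on top of the table. The bed frame is on the floor beside the table on its −x side.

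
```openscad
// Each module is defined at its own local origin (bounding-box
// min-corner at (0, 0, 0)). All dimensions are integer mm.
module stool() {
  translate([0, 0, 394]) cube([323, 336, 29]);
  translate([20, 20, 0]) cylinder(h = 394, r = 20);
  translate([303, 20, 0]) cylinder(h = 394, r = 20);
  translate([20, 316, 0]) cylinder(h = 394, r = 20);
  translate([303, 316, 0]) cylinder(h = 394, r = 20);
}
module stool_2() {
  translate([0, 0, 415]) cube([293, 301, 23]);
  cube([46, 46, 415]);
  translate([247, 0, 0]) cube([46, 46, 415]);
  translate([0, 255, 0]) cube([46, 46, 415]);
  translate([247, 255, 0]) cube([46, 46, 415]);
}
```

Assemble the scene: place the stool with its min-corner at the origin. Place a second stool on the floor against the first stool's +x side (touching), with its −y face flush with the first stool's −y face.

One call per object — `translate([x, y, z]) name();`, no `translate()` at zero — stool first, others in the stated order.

stool();
translate([323, 0, 0]) stool_2();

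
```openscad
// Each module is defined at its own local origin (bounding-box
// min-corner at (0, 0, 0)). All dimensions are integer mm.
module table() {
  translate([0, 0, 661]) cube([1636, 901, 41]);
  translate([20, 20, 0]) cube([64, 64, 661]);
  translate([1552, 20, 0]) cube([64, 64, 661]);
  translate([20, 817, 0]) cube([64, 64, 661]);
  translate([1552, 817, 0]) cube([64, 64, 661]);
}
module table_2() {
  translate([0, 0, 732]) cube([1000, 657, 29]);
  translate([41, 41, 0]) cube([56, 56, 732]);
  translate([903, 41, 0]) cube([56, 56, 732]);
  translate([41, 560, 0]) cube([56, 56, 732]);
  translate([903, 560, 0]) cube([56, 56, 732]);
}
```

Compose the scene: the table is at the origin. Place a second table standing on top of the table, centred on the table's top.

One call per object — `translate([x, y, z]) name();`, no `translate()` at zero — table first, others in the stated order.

table();
translate([318, 122, 702]) table_2();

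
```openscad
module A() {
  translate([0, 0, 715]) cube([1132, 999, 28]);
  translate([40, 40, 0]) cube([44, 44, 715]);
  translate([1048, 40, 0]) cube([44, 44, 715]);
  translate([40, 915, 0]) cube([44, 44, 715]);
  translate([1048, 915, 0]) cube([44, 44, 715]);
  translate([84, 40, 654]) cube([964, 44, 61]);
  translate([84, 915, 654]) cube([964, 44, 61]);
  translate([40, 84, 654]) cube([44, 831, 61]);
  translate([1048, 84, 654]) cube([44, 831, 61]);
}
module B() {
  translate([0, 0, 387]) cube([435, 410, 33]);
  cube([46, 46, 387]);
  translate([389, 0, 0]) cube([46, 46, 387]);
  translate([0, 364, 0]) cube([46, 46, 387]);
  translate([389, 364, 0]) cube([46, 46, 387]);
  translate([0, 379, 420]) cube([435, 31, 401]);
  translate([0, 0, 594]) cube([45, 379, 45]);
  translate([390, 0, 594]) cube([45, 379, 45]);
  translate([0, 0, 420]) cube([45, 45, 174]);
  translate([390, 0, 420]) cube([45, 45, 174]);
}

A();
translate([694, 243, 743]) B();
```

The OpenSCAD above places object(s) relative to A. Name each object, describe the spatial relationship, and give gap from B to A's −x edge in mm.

A is a table. B is a chair. The chair is on top of the table. The gap from the chair to the table's −x edge is 694 mm.

The chair's min-x is at 694; the table's min-x is 0; gap = 694 mm.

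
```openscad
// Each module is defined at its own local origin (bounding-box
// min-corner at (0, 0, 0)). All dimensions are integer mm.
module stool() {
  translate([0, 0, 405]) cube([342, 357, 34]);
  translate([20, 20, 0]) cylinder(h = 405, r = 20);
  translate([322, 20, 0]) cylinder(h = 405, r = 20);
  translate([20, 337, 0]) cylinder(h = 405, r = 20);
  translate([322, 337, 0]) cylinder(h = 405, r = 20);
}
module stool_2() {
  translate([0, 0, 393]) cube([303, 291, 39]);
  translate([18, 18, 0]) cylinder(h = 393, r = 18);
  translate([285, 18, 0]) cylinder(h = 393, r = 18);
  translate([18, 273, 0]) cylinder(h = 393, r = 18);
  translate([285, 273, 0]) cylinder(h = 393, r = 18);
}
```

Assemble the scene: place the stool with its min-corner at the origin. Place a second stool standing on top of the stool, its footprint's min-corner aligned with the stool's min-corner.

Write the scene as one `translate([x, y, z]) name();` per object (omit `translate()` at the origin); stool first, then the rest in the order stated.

stool();
translate([0, 0, 439]) stool_2();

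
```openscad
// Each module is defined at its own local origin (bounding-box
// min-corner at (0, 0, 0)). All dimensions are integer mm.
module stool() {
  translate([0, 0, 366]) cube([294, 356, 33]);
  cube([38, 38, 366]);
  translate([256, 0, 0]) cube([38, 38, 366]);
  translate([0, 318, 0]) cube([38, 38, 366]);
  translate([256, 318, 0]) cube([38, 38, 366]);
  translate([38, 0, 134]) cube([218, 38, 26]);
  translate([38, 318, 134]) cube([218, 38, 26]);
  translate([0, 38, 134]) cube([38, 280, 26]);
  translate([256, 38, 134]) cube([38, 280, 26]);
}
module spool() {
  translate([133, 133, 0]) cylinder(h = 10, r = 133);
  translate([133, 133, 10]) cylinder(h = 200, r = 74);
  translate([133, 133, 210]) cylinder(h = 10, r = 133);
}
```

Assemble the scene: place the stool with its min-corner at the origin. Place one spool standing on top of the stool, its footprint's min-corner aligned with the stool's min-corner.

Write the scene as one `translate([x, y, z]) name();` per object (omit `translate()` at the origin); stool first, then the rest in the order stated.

stool();
translate([0, 0, 399]) spool();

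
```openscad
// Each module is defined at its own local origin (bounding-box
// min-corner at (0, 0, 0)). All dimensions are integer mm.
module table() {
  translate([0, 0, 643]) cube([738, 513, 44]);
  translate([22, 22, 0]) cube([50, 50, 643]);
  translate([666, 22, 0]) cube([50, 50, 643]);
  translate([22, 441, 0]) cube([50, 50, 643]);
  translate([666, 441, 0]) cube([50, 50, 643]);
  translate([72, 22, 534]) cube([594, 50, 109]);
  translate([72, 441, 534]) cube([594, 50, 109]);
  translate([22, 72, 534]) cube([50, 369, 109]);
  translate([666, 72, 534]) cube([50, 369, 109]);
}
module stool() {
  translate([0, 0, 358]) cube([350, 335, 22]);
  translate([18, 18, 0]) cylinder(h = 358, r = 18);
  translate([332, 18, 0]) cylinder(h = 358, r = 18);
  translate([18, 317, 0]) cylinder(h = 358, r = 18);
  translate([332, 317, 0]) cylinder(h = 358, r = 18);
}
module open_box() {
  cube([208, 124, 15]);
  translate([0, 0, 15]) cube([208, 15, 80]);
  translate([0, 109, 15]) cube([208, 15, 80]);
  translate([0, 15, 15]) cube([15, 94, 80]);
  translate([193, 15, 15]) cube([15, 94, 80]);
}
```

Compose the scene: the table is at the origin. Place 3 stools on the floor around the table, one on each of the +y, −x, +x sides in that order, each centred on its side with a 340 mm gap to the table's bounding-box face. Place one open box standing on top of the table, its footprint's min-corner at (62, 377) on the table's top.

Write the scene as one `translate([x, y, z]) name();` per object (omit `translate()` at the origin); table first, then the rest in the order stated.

table();
translate([194, 853, 0]) stool();
translate([-690, 89, 0]) stool();
translate([1078, 89, 0]) stool();
translate([62, 377, 687]) open_box();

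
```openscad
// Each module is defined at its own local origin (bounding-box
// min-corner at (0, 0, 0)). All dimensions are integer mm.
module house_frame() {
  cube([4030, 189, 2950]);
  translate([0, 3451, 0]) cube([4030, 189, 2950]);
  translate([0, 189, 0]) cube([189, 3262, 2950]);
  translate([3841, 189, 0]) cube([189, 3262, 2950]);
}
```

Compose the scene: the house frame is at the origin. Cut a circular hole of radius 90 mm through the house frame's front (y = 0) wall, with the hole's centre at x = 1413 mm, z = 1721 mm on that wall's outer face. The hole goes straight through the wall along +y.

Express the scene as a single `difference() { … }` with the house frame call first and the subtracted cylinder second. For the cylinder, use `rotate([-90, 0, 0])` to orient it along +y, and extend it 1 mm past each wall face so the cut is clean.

difference() {
  house_frame();
  translate([1413, -1, 1721]) rotate([-90, 0, 0]) cylinder(h = 191, r = 90);
}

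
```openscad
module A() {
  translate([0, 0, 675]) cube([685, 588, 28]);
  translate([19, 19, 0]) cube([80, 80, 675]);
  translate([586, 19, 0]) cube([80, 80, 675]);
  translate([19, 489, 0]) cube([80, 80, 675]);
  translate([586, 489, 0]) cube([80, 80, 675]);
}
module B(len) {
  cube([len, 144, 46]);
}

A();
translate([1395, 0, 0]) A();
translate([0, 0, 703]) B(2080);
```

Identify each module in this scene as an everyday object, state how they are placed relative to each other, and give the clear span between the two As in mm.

A is a table. B is a beam. A beam spans the tops of two tables. The clear span between the two tables is 710 mm.

Second table starts at x = 1395; first ends at x = 685; clear span = 1395 − 685 = 710 mm.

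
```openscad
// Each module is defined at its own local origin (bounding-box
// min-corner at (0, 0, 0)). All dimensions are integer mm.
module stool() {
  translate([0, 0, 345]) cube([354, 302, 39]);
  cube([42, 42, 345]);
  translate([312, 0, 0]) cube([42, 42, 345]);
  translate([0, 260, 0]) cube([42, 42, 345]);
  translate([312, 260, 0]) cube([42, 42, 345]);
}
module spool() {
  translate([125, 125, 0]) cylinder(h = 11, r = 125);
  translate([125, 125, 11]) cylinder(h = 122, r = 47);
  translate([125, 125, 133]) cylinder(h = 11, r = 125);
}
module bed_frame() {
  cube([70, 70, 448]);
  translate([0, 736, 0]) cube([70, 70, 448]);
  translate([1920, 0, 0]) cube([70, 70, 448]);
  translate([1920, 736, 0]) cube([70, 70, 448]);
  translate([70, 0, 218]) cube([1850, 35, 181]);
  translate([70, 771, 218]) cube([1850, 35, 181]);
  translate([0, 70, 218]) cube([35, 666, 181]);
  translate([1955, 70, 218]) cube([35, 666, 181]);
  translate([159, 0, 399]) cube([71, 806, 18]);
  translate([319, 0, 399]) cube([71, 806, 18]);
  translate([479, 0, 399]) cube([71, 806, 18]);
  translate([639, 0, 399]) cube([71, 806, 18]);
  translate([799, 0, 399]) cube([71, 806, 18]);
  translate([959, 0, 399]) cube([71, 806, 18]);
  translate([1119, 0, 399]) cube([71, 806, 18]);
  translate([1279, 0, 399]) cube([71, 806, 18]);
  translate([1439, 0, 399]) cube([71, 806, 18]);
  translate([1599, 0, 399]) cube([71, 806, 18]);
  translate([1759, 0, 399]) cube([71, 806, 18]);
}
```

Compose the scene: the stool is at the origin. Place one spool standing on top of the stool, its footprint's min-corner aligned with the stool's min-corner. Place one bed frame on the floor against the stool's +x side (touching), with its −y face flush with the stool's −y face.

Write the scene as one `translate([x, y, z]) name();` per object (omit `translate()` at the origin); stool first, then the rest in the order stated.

stool();
translate([0, 0, 384]) spool();
translate([354, 0, 0]) bed_frame();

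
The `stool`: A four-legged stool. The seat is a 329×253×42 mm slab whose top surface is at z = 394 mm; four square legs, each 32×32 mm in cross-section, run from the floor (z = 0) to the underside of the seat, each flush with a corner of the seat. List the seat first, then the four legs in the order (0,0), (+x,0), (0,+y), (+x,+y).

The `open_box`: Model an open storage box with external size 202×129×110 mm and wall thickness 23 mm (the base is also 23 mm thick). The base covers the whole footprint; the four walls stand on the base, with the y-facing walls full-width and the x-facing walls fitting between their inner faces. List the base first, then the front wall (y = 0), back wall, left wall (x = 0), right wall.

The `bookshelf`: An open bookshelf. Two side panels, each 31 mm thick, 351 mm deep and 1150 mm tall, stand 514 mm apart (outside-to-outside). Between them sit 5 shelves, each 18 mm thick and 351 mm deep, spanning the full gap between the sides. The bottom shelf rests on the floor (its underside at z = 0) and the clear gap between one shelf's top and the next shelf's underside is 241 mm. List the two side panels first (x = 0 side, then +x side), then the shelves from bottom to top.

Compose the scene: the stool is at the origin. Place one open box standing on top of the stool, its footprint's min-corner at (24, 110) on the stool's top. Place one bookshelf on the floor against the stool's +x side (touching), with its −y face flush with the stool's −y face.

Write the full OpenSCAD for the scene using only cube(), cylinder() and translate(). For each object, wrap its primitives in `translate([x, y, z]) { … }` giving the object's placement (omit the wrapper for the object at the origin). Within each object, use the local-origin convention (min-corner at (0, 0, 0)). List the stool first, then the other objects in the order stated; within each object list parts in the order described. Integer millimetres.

translate([0, 0, 352]) cube([329, 253, 42]);
cube([32, 32, 352]);
translate([297, 0, 0]) cube([32, 32, 352]);
translate([0, 221, 0]) cube([32, 32, 352]);
translate([297, 221, 0]) cube([32, 32, 352]);
translate([24, 110, 394]) {
  cube([202, 129, 23]);
  translate([0, 0, 23]) cube([202, 23, 87]);
  translate([0, 106, 23]) cube([202, 23, 87]);
  translate([0, 23, 23]) cube([23, 83, 87]);
  translate([179, 23, 23]) cube([23, 83, 87]);
}
translate([329, 0, 0]) {
  cube([31, 351, 1150]);
  translate([483, 0, 0]) cube([31, 351, 1150]);
  translate([31, 0, 0]) cube([452, 351, 18]);
  translate([31, 0, 259]) cube([452, 351, 18]);
  translate([31, 0, 518]) cube([452, 351, 18]);
  translate([31, 0, 777]) cube([452, 351, 18]);
  translate([31, 0, 1036]) cube([452, 351, 18]);
}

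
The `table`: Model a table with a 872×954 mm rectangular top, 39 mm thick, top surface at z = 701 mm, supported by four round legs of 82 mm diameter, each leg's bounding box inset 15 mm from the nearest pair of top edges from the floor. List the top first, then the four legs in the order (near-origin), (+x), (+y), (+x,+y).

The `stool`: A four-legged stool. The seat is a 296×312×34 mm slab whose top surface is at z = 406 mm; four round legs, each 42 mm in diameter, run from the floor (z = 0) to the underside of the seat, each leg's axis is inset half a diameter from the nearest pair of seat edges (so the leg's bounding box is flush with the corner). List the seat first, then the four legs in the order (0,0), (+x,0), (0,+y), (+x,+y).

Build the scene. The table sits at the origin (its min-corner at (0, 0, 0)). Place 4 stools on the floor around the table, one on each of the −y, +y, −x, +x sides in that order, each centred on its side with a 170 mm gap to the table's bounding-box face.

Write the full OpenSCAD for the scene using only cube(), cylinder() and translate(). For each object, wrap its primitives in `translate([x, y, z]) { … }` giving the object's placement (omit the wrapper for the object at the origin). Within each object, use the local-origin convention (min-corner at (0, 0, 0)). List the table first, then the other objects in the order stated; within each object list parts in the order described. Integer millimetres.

translate([0, 0, 662]) cube([872, 954, 39]);
translate([56, 56, 0]) cylinder(h = 662, r = 41);
translate([816, 56, 0]) cylinder(h = 662, r = 41);
translate([56, 898, 0]) cylinder(h = 662, r = 41);
translate([816, 898, 0]) cylinder(h = 662, r = 41);
translate([288, -482, 0]) {
  translate([0, 0, 372]) cube([296, 312, 34]);
  translate([21, 21, 0]) cylinder(h = 372, r = 21);
  translate([275, 21, 0]) cylinder(h = 372, r = 21);
  translate([21, 291, 0]) cylinder(h = 372, r = 21);
  translate([275, 291, 0]) cylinder(h = 372, r = 21);
}
translate([288, 1124, 0]) {
  translate([0, 0, 372]) cube([296, 312, 34]);
  translate([21, 21, 0]) cylinder(h = 372, r = 21);
  translate([275, 21, 0]) cylinder(h = 372, r = 21);
  translate([21, 291, 0]) cylinder(h = 372, r = 21);
  translate([275, 291, 0]) cylinder(h = 372, r = 21);
}
translate([-466, 321, 0]) {
  translate([0, 0, 372]) cube([296, 312, 34]);
  translate([21, 21, 0]) cylinder(h = 372, r = 21);
  translate([275, 21, 0]) cylinder(h = 372, r = 21);
  translate([21, 291, 0]) cylinder(h = 372, r = 21);
  translate([275, 291, 0]) cylinder(h = 372, r = 21);
}
translate([1042, 321, 0]) {
  translate([0, 0, 372]) cube([296, 312, 34]);
  translate([21, 21, 0]) cylinder(h = 372, r = 21);
  translate([275, 21, 0]) cylinder(h = 372, r = 21);
  translate([21, 291, 0]) cylinder(h = 372, r = 21);
  translate([275, 291, 0]) cylinder(h = 372, r = 21);
}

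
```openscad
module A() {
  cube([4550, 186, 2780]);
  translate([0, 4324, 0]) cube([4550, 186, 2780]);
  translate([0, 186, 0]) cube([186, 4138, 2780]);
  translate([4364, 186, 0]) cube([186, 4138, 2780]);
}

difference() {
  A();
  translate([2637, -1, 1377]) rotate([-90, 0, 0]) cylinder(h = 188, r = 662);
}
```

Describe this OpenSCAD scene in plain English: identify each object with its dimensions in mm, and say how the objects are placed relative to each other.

A is a box-shaped house frame (walls only): outside footprint 4550×4510 mm, wall height 2780 mm, wall thickness 186 mm. The two y-facing walls run the full x-width; the two x-facing walls fit between the inner faces of the y-facing walls.

The house frame has a circular hole of radius 662 mm through its front wall, centred at (x = 2637, z = 1377).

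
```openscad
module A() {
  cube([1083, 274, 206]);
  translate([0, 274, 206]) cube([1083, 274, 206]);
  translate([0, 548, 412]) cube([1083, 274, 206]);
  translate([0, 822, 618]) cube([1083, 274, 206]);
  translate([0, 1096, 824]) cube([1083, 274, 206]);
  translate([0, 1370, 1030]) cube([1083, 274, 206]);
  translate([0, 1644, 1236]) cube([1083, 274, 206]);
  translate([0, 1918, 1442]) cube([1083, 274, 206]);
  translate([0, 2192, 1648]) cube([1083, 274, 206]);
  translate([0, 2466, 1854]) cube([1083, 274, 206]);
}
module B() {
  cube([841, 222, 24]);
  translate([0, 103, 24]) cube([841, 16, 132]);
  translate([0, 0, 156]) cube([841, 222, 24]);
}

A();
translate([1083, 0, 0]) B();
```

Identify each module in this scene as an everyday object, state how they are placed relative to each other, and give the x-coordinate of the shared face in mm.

A is a staircase. B is an I-beam. The I-beam is against the staircase's +x side, with their −y faces flush. The x-coordinate of the shared face is 1083 mm.

The staircase's +x face and the I-beam's −x face are both at x = 1083 mm.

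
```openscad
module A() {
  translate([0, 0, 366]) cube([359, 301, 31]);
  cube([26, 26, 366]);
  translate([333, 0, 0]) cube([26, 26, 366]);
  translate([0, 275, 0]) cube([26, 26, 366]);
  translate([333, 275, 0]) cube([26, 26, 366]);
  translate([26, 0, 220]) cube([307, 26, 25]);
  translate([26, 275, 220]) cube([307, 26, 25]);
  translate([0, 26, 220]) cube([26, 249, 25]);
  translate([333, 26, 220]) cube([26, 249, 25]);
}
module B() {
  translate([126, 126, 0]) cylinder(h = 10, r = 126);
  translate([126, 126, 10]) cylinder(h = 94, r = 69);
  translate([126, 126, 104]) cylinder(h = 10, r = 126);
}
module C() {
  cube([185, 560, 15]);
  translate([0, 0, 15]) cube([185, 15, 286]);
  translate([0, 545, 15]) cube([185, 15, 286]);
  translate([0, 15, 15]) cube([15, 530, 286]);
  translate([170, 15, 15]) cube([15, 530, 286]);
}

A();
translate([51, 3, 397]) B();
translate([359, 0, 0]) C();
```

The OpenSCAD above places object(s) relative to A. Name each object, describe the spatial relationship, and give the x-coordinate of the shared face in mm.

The stool's +x face and the open box's −x face are both at x = 359 mm.

A is a stool. B is a spool. C is an open box. The spool is on top of the stool. The open box is against the stool's +x side, with their −y faces flush. The x-coordinate of the shared face is 359 mm.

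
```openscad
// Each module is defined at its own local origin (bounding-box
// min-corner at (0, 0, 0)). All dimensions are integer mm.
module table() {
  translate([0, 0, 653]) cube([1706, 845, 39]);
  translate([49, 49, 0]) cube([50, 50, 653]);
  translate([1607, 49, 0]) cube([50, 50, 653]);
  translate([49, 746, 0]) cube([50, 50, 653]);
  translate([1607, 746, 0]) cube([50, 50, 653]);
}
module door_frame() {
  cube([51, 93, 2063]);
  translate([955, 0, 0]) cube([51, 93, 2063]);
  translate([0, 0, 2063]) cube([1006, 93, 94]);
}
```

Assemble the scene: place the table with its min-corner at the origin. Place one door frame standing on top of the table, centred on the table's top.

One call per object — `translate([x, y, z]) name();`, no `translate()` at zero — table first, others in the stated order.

table();
translate([350, 376, 692]) door_frame();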